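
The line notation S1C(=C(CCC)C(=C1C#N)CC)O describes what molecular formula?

Heavy atoms from the SMILES: 10 C, 1 N, 1 O, 1 S.
Implicit hydrogens by atom environment:
  4 × C (aromatic): no H
  3 × C: 2 H each → 6
  2 × C: 3 H each → 6
  1 × C: no H
  1 × N: no H
  1 × O: 1 H
  1 × S (aromatic): no H
  Total hydrogens = 13.
Molecular formula: C10H13NOS

C10H13NOS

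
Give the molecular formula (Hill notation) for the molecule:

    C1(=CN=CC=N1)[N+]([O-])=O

Heavy atoms from the SMILES: 4 C, 3 N, 2 O.
Implicit hydrogens by atom environment:
  3 × C (aromatic): 1 H each → 3
  2 × N (aromatic): no H
  1 × C (aromatic): no H
  1 × N (charge +1): no H
  1 × O: no H
  1 × O (charge -1): no H
  Total hydrogens = 3.
Molecular formula: C4H3N3O2

C4H3N3O2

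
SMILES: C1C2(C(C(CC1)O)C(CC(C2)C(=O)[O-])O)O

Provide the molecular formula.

C11H17O5-

Heavy atoms from the SMILES: 11 C, 5 O.
Implicit hydrogens by atom environment:
  5 × C: 2 H each → 10
  4 × C: 1 H each → 4
  3 × O: 1 H each → 3
  2 × C: no H
  1 × O: no H
  1 × O (charge -1): no H
  Total hydrogens = 17.
Net charge -1.
Molecular formula: C11H17O5-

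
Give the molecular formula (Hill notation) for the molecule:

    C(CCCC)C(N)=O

C6H13NO

Heavy atoms from the SMILES: 6 C, 1 N, 1 O.
Implicit hydrogens by atom environment:
  4 × C: 2 H each → 8
  1 × C: 3 H
  1 × C: no H
  1 × N: 2 H
  1 × O: no H
  Total hydrogens = 13.
Molecular formula: C6H13NO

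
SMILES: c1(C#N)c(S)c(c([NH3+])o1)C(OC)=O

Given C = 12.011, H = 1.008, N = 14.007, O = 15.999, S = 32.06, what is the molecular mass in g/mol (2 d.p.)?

Molecular formula: C7H7N2O3S+.
M = 7×12.011 + 7×1.008 + 2×14.007 + 3×15.999 + 1×32.06 = 199.20 g/mol.

199.20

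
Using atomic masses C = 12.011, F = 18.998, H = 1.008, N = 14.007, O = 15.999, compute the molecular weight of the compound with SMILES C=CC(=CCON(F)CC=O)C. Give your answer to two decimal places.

173.19

Molecular formula: C8H12FNO2.
M = 8×12.011 + 1×18.998 + 12×1.008 + 1×14.007 + 2×15.999 = 173.19 g/mol.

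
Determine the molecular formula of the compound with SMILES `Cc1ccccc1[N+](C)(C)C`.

C10H16N+

Heavy atoms from the SMILES: 10 C, 1 N.
Implicit hydrogens by atom environment:
  4 × C: 3 H each → 12
  4 × C (aromatic): 1 H each → 4
  2 × C (aromatic): no H
  1 × N (charge +1): no H
  Total hydrogens = 16.
Net charge +1.
Molecular formula: C10H16N+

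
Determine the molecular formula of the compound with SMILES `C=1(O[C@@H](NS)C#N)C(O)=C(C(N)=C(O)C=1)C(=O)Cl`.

C9H8ClN3O4S

Heavy atoms from the SMILES: 9 C, 1 Cl, 3 N, 4 O, 1 S.
Implicit hydrogens by atom environment:
  5 × C (aromatic): no H
  2 × C: no H
  2 × O: 1 H each → 2
  2 × O: no H
  1 × C (aromatic): 1 H
  1 × C: 1 H
  1 × Cl: no H
  1 × N: 2 H
  1 × N: 1 H
  1 × N: no H
  1 × S: 1 H
  Total hydrogens = 8.
Molecular formula: C9H8ClN3O4S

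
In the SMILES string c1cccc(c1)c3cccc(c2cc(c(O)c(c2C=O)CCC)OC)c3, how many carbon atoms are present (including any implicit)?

The symbol for carbon appears 23 times in the SMILES. Lowercase c denotes aromatic carbon and counts toward C.

23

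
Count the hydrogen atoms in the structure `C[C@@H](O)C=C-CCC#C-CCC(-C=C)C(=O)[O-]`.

Hydrogens are implicit in SMILES; fill each atom to its normal valence:
  5 × C: 2 H each → 10
  5 × C: 1 H each → 5
  3 × C: no H
  1 × C: 3 H
  1 × O: 1 H
  1 × O: no H
  1 × O (charge -1): no H
  Total hydrogens = 19.

19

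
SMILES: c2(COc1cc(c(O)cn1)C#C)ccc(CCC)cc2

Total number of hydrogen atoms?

17

Hydrogens are implicit in SMILES; fill each atom to its normal valence:
  6 × C (aromatic): 1 H each → 6
  5 × C (aromatic): no H
  3 × C: 2 H each → 6
  1 × C: 3 H
  1 × C: 1 H
  1 × C: no H
  1 × N (aromatic): no H
  1 × O: 1 H
  1 × O: no H
  Total hydrogens = 17.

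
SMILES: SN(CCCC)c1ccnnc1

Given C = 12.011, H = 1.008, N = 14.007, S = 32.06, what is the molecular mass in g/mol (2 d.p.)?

183.27

Molecular formula: C8H13N3S.
M = 8×12.011 + 13×1.008 + 3×14.007 + 1×32.06 = 183.27 g/mol.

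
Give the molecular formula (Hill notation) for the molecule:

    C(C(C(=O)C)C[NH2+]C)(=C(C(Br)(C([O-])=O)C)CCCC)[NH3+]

Heavy atoms from the SMILES: 1 Br, 14 C, 2 N, 3 O.
Implicit hydrogens by atom environment:
  5 × C: no H
  4 × C: 3 H each → 12
  4 × C: 2 H each → 8
  2 × O: no H
  1 × Br: no H
  1 × C: 1 H
  1 × N (charge +1): 3 H
  1 × N (charge +1): 2 H
  1 × O (charge -1): no H
  Total hydrogens = 26.
Net charge +1.
Molecular formula: C14H26BrN2O3+

C14H26BrN2O3+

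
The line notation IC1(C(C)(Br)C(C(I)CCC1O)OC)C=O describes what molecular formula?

Heavy atoms from the SMILES: 1 Br, 10 C, 2 I, 3 O.
Implicit hydrogens by atom environment:
  4 × C: 1 H each → 4
  2 × C: 3 H each → 6
  2 × C: 2 H each → 4
  2 × C: no H
  2 × I: no H
  2 × O: no H
  1 × Br: no H
  1 × O: 1 H
  Total hydrogens = 15.
Molecular formula: C10H15BrI2O3

C10H15BrI2O3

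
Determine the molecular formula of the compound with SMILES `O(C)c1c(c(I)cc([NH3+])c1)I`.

C7H8I2NO+

Heavy atoms from the SMILES: 7 C, 2 I, 1 N, 1 O.
Implicit hydrogens by atom environment:
  4 × C (aromatic): no H
  2 × C (aromatic): 1 H each → 2
  2 × I: no H
  1 × C: 3 H
  1 × N (charge +1): 3 H
  1 × O: no H
  Total hydrogens = 8.
Net charge +1.
Molecular formula: C7H8I2NO+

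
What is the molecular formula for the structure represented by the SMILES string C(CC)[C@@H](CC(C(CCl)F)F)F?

C8H14ClF3

Heavy atoms from the SMILES: 8 C, 1 Cl, 3 F.
Implicit hydrogens by atom environment:
  4 × C: 2 H each → 8
  3 × C: 1 H each → 3
  3 × F: no H
  1 × C: 3 H
  1 × Cl: no H
  Total hydrogens = 14.
Molecular formula: C8H14ClF3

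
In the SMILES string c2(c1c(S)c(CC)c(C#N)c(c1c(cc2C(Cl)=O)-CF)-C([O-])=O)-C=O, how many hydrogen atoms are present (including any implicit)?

10

Hydrogens are implicit in SMILES; fill each atom to its normal valence:
  9 × C (aromatic): no H
  3 × C: no H
  3 × O: no H
  2 × C: 2 H each → 4
  1 × C: 3 H
  1 × C (aromatic): 1 H
  1 × C: 1 H
  1 × Cl: no H
  1 × F: no H
  1 × N: no H
  1 × O (charge -1): no H
  1 × S: 1 H
  Total hydrogens = 10.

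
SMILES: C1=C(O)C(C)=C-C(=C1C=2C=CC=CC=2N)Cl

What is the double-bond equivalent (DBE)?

8

Molecular formula from the SMILES: C13H12ClNO.
DoU = (2C + 2 + N − H − X)/2 = (2·13 + 2 + 1 − 12 − 1)/2 = 16/2 = 8.
(Structurally: 2 ring(s) + 6 π bond(s) = 8.)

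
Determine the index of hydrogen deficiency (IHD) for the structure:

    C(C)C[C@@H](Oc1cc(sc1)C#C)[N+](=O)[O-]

Molecular formula from the SMILES: C10H11NO3S.
DoU = (2C + 2 + N − H − X)/2 = (2·10 + 2 + 1 − 11 − 0)/2 = 12/2 = 6.
(Structurally: 1 ring(s) + 5 π bond(s) = 6.)

6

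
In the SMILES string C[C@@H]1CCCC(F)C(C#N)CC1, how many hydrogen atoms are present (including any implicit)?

16

Hydrogens are implicit in SMILES; fill each atom to its normal valence:
  5 × C: 2 H each → 10
  3 × C: 1 H each → 3
  1 × C: 3 H
  1 × C: no H
  1 × F: no H
  1 × N: no H
  Total hydrogens = 16.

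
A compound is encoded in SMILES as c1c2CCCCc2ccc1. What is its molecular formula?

C10H12

Heavy atoms from the SMILES: 10 C.
Implicit hydrogens by atom environment:
  4 × C: 2 H each → 8
  4 × C (aromatic): 1 H each → 4
  2 × C (aromatic): no H
  Total hydrogens = 12.
Molecular formula: C10H12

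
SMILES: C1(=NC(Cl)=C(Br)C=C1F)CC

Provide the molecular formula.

Heavy atoms from the SMILES: 1 Br, 7 C, 1 Cl, 1 F, 1 N.
Implicit hydrogens by atom environment:
  4 × C (aromatic): no H
  1 × Br: no H
  1 × C: 3 H
  1 × C: 2 H
  1 × C (aromatic): 1 H
  1 × Cl: no H
  1 × F: no H
  1 × N (aromatic): no H
  Total hydrogens = 6.
Molecular formula: C7H6BrClFN

C7H6BrClFN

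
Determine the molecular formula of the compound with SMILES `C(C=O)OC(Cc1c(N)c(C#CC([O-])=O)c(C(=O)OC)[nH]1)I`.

Heavy atoms from the SMILES: 13 C, 1 I, 2 N, 6 O.
Implicit hydrogens by atom environment:
  5 × O: no H
  4 × C (aromatic): no H
  4 × C: no H
  2 × C: 2 H each → 4
  2 × C: 1 H each → 2
  1 × C: 3 H
  1 × I: no H
  1 × N: 2 H
  1 × N (aromatic): 1 H
  1 × O (charge -1): no H
  Total hydrogens = 12.
Net charge -1.
Molecular formula: C13H12IN2O6-

C13H12IN2O6-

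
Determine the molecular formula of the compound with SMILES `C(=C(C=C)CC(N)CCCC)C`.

C11H21N

Heavy atoms from the SMILES: 11 C, 1 N.
Implicit hydrogens by atom environment:
  5 × C: 2 H each → 10
  3 × C: 1 H each → 3
  2 × C: 3 H each → 6
  1 × C: no H
  1 × N: 2 H
  Total hydrogens = 21.
Molecular formula: C11H21N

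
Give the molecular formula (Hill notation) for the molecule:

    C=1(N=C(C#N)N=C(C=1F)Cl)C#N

Heavy atoms from the SMILES: 6 C, 1 Cl, 1 F, 4 N.
Implicit hydrogens by atom environment:
  4 × C (aromatic): no H
  2 × C: no H
  2 × N (aromatic): no H
  2 × N: no H
  1 × Cl: no H
  1 × F: no H
  Total hydrogens = 0.
Molecular formula: C6ClFN4

C6ClFN4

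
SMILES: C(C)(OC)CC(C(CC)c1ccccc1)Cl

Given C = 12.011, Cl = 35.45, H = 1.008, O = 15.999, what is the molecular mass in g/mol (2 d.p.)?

Molecular formula: C14H21ClO.
M = 14×12.011 + 1×35.45 + 21×1.008 + 1×15.999 = 240.77 g/mol.

240.77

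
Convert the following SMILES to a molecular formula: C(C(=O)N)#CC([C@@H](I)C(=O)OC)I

Heavy atoms from the SMILES: 7 C, 2 I, 1 N, 3 O.
Implicit hydrogens by atom environment:
  4 × C: no H
  3 × O: no H
  2 × C: 1 H each → 2
  2 × I: no H
  1 × C: 3 H
  1 × N: 2 H
  Total hydrogens = 7.
Molecular formula: C7H7I2NO3

C7H7I2NO3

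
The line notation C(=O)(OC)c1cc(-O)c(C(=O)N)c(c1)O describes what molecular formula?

Heavy atoms from the SMILES: 9 C, 1 N, 5 O.
Implicit hydrogens by atom environment:
  4 × C (aromatic): no H
  3 × O: no H
  2 × C (aromatic): 1 H each → 2
  2 × C: no H
  2 × O: 1 H each → 2
  1 × C: 3 H
  1 × N: 2 H
  Total hydrogens = 9.
Molecular formula: C9H9NO5

C9H9NO5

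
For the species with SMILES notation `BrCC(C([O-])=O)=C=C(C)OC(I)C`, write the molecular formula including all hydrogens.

C8H9BrIO3-

Heavy atoms from the SMILES: 1 Br, 8 C, 1 I, 3 O.
Implicit hydrogens by atom environment:
  4 × C: no H
  2 × C: 3 H each → 6
  2 × O: no H
  1 × Br: no H
  1 × C: 2 H
  1 × C: 1 H
  1 × I: no H
  1 × O (charge -1): no H
  Total hydrogens = 9.
Net charge -1.
Molecular formula: C8H9BrIO3-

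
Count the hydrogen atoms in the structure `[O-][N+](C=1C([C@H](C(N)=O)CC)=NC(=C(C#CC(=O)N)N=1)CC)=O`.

15

Hydrogens are implicit in SMILES; fill each atom to its normal valence:
  4 × C (aromatic): no H
  4 × C: no H
  3 × O: no H
  2 × C: 3 H each → 6
  2 × C: 2 H each → 4
  2 × N: 2 H each → 4
  2 × N (aromatic): no H
  1 × C: 1 H
  1 × N (charge +1): no H
  1 × O (charge -1): no H
  Total hydrogens = 15.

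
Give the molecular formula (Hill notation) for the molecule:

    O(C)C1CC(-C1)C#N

Heavy atoms from the SMILES: 6 C, 1 N, 1 O.
Implicit hydrogens by atom environment:
  2 × C: 2 H each → 4
  2 × C: 1 H each → 2
  1 × C: 3 H
  1 × C: no H
  1 × N: no H
  1 × O: no H
  Total hydrogens = 9.
Molecular formula: C6H9NO

C6H9NO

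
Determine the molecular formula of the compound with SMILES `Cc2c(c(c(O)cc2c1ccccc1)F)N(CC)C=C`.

Heavy atoms from the SMILES: 17 C, 1 F, 1 N, 1 O.
Implicit hydrogens by atom environment:
  6 × C (aromatic): 1 H each → 6
  6 × C (aromatic): no H
  2 × C: 3 H each → 6
  2 × C: 2 H each → 4
  1 × C: 1 H
  1 × F: no H
  1 × N: no H
  1 × O: 1 H
  Total hydrogens = 18.
Molecular formula: C17H18FNO

C17H18FNO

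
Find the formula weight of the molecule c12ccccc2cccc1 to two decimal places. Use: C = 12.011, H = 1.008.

Molecular formula: C10H8.
M = 10×12.011 + 8×1.008 = 128.17 g/mol.

128.17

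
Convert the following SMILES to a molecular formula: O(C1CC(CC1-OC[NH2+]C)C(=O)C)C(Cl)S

Heavy atoms from the SMILES: 10 C, 1 Cl, 1 N, 3 O, 1 S.
Implicit hydrogens by atom environment:
  4 × C: 1 H each → 4
  3 × C: 2 H each → 6
  3 × O: no H
  2 × C: 3 H each → 6
  1 × C: no H
  1 × Cl: no H
  1 × N (charge +1): 2 H
  1 × S: 1 H
  Total hydrogens = 19.
Net charge +1.
Molecular formula: C10H19ClNO3S+

C10H19ClNO3S+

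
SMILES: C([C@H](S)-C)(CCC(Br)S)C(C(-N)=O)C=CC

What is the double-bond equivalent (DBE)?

Molecular formula from the SMILES: C11H20BrNOS2.
DoU = (2C + 2 + N − H − X)/2 = (2·11 + 2 + 1 − 20 − 1)/2 = 4/2 = 2.
(Structurally: 0 ring(s) + 2 π bond(s) = 2.)

2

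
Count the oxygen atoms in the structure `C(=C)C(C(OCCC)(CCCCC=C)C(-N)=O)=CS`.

The symbol for oxygen appears 2 times in the SMILES.

2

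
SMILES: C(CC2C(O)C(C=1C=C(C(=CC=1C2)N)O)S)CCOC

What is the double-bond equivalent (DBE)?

Molecular formula from the SMILES: C15H23NO3S.
DoU = (2C + 2 + N − H − X)/2 = (2·15 + 2 + 1 − 23 − 0)/2 = 10/2 = 5.
(Structurally: 2 ring(s) + 3 π bond(s) = 5.)

5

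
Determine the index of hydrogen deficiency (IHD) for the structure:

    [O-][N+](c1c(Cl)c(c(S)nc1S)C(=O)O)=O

6

Molecular formula from the SMILES: C6H3ClN2O4S2.
DoU = (2C + 2 + N − H − X)/2 = (2·6 + 2 + 2 − 3 − 1)/2 = 12/2 = 6.
(Structurally: 1 ring(s) + 5 π bond(s) = 6.)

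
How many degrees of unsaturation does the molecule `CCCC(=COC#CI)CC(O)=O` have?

4

Molecular formula from the SMILES: C9H11IO3.
DoU = (2C + 2 + N − H − X)/2 = (2·9 + 2 + 0 − 11 − 1)/2 = 8/2 = 4.
(Structurally: 0 ring(s) + 4 π bond(s) = 4.)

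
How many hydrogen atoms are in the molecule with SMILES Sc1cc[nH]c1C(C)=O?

Hydrogens are implicit in SMILES; fill each atom to its normal valence:
  2 × C (aromatic): 1 H each → 2
  2 × C (aromatic): no H
  1 × C: 3 H
  1 × C: no H
  1 × N (aromatic): 1 H
  1 × O: no H
  1 × S: 1 H
  Total hydrogens = 7.

7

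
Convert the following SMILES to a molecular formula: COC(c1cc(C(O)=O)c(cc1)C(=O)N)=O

Heavy atoms from the SMILES: 10 C, 1 N, 5 O.
Implicit hydrogens by atom environment:
  4 × O: no H
  3 × C (aromatic): 1 H each → 3
  3 × C (aromatic): no H
  3 × C: no H
  1 × C: 3 H
  1 × N: 2 H
  1 × O: 1 H
  Total hydrogens = 9.
Molecular formula: C10H9NO5

C10H9NO5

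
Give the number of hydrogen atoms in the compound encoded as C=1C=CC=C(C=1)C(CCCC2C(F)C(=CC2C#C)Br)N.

19

Hydrogens are implicit in SMILES; fill each atom to its normal valence:
  6 × C: 1 H each → 6
  5 × C (aromatic): 1 H each → 5
  3 × C: 2 H each → 6
  2 × C: no H
  1 × Br: no H
  1 × C (aromatic): no H
  1 × F: no H
  1 × N: 2 H
  Total hydrogens = 19.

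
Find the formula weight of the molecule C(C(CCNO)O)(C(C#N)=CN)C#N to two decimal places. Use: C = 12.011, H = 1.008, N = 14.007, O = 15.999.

Molecular formula: C8H12N4O2.
M = 8×12.011 + 12×1.008 + 4×14.007 + 2×15.999 = 196.21 g/mol.

196.21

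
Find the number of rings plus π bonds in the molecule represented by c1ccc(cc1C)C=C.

5

Molecular formula from the SMILES: C9H10.
DoU = (2C + 2 + N − H − X)/2 = (2·9 + 2 + 0 − 10 − 0)/2 = 10/2 = 5.
(Structurally: 1 ring(s) + 4 π bond(s) = 5.)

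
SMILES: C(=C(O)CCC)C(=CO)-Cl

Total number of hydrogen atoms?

11

Hydrogens are implicit in SMILES; fill each atom to its normal valence:
  2 × C: 2 H each → 4
  2 × C: 1 H each → 2
  2 × C: no H
  2 × O: 1 H each → 2
  1 × C: 3 H
  1 × Cl: no H
  Total hydrogens = 11.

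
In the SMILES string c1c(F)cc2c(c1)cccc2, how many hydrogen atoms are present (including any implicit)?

7

Hydrogens are implicit in SMILES; fill each atom to its normal valence:
  7 × C (aromatic): 1 H each → 7
  3 × C (aromatic): no H
  1 × F: no H
  Total hydrogens = 7.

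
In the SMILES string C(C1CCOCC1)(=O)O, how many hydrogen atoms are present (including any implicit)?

10

Hydrogens are implicit in SMILES; fill each atom to its normal valence:
  4 × C: 2 H each → 8
  2 × O: no H
  1 × C: 1 H
  1 × C: no H
  1 × O: 1 H
  Total hydrogens = 10.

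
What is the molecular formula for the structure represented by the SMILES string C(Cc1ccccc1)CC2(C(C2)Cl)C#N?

Heavy atoms from the SMILES: 13 C, 1 Cl, 1 N.
Implicit hydrogens by atom environment:
  5 × C (aromatic): 1 H each → 5
  4 × C: 2 H each → 8
  2 × C: no H
  1 × C: 1 H
  1 × C (aromatic): no H
  1 × Cl: no H
  1 × N: no H
  Total hydrogens = 14.
Molecular formula: C13H14ClN

C13H14ClN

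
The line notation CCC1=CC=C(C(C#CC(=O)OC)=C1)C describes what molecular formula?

Heavy atoms from the SMILES: 13 C, 2 O.
Implicit hydrogens by atom environment:
  3 × C: 3 H each → 9
  3 × C (aromatic): 1 H each → 3
  3 × C (aromatic): no H
  3 × C: no H
  2 × O: no H
  1 × C: 2 H
  Total hydrogens = 14.
Molecular formula: C13H14O2

C13H14O2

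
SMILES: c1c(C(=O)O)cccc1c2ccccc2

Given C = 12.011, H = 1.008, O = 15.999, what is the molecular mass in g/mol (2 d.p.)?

Molecular formula: C13H10O2.
M = 13×12.011 + 10×1.008 + 2×15.999 = 198.22 g/mol.

198.22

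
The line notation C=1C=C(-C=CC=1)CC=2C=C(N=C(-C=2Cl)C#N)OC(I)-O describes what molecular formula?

Heavy atoms from the SMILES: 14 C, 1 Cl, 1 I, 2 N, 2 O.
Implicit hydrogens by atom environment:
  6 × C (aromatic): 1 H each → 6
  5 × C (aromatic): no H
  1 × C: 2 H
  1 × C: 1 H
  1 × C: no H
  1 × Cl: no H
  1 × I: no H
  1 × N (aromatic): no H
  1 × N: no H
  1 × O: 1 H
  1 × O: no H
  Total hydrogens = 10.
Molecular formula: C14H10ClIN2O2

C14H10ClIN2O2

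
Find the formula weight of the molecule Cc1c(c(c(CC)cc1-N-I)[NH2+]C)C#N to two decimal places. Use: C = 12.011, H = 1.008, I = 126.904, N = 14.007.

316.17

Molecular formula: C11H15IN3+.
M = 11×12.011 + 15×1.008 + 1×126.904 + 3×14.007 = 316.17 g/mol.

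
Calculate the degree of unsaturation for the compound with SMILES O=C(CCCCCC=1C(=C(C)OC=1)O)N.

4

Molecular formula from the SMILES: C11H17NO3.
DoU = (2C + 2 + N − H − X)/2 = (2·11 + 2 + 1 − 17 − 0)/2 = 8/2 = 4.
(Structurally: 1 ring(s) + 3 π bond(s) = 4.)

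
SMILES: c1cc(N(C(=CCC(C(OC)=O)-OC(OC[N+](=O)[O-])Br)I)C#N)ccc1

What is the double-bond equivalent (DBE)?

Molecular formula from the SMILES: C15H15BrIN3O6.
DoU = (2C + 2 + N − H − X)/2 = (2·15 + 2 + 3 − 15 − 2)/2 = 18/2 = 9.
(Structurally: 1 ring(s) + 8 π bond(s) = 9.)

9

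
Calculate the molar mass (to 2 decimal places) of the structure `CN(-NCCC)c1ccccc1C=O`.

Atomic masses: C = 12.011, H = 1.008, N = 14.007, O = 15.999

Molecular formula: C11H16N2O.
M = 11×12.011 + 16×1.008 + 2×14.007 + 1×15.999 = 192.26 g/mol.

192.26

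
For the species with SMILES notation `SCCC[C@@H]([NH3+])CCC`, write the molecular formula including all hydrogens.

Heavy atoms from the SMILES: 7 C, 1 N, 1 S.
Implicit hydrogens by atom environment:
  5 × C: 2 H each → 10
  1 × C: 3 H
  1 × C: 1 H
  1 × N (charge +1): 3 H
  1 × S: 1 H
  Total hydrogens = 18.
Net charge +1.
Molecular formula: C7H18NS+

C7H18NS+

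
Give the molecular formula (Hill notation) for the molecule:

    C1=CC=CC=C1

Heavy atoms from the SMILES: 6 C.
Implicit hydrogens by atom environment:
  6 × C (aromatic): 1 H each → 6
  Total hydrogens = 6.
Molecular formula: C6H6

C6H6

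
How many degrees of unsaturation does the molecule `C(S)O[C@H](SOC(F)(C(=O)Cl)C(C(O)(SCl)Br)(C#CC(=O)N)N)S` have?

4

Molecular formula from the SMILES: C9H10BrCl2FN2O5S4.
DoU = (2C + 2 + N − H − X)/2 = (2·9 + 2 + 2 − 10 − 4)/2 = 8/2 = 4.
(Structurally: 0 ring(s) + 4 π bond(s) = 4.)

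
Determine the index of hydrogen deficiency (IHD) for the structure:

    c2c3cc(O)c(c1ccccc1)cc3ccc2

Molecular formula from the SMILES: C16H12O.
DoU = (2C + 2 + N − H − X)/2 = (2·16 + 2 + 0 − 12 − 0)/2 = 22/2 = 11.
(Structurally: 3 ring(s) + 8 π bond(s) = 11.)

11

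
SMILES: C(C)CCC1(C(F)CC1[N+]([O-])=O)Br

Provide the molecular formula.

Heavy atoms from the SMILES: 1 Br, 8 C, 1 F, 1 N, 2 O.
Implicit hydrogens by atom environment:
  4 × C: 2 H each → 8
  2 × C: 1 H each → 2
  1 × Br: no H
  1 × C: 3 H
  1 × C: no H
  1 × F: no H
  1 × N (charge +1): no H
  1 × O: no H
  1 × O (charge -1): no H
  Total hydrogens = 13.
Molecular formula: C8H13BrFNO2

C8H13BrFNO2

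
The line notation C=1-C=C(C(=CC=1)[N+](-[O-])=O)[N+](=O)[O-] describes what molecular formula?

Heavy atoms from the SMILES: 6 C, 2 N, 4 O.
Implicit hydrogens by atom environment:
  4 × C (aromatic): 1 H each → 4
  2 × C (aromatic): no H
  2 × N (charge +1): no H
  2 × O: no H
  2 × O (charge -1): no H
  Total hydrogens = 4.
Molecular formula: C6H4N2O4

C6H4N2O4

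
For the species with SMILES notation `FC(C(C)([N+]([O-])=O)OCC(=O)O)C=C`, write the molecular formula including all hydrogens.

Heavy atoms from the SMILES: 7 C, 1 F, 1 N, 5 O.
Implicit hydrogens by atom environment:
  3 × O: no H
  2 × C: 2 H each → 4
  2 × C: 1 H each → 2
  2 × C: no H
  1 × C: 3 H
  1 × F: no H
  1 × N (charge +1): no H
  1 × O: 1 H
  1 × O (charge -1): no H
  Total hydrogens = 10.
Molecular formula: C7H10FNO5

C7H10FNO5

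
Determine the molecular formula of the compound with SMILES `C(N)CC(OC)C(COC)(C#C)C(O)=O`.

Heavy atoms from the SMILES: 10 C, 1 N, 4 O.
Implicit hydrogens by atom environment:
  3 × C: 2 H each → 6
  3 × C: no H
  3 × O: no H
  2 × C: 3 H each → 6
  2 × C: 1 H each → 2
  1 × N: 2 H
  1 × O: 1 H
  Total hydrogens = 17.
Molecular formula: C10H17NO4

C10H17NO4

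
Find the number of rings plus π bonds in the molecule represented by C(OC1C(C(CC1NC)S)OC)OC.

Molecular formula from the SMILES: C9H19NO3S.
DoU = (2C + 2 + N − H − X)/2 = (2·9 + 2 + 1 − 19 − 0)/2 = 2/2 = 1.
(Structurally: 1 ring(s) + 0 π bond(s) = 1.)

1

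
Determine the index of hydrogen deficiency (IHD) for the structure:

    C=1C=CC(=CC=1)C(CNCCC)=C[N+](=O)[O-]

6

Molecular formula from the SMILES: C12H16N2O2.
DoU = (2C + 2 + N − H − X)/2 = (2·12 + 2 + 2 − 16 − 0)/2 = 12/2 = 6.
(Structurally: 1 ring(s) + 5 π bond(s) = 6.)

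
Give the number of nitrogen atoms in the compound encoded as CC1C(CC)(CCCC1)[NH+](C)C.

1

The symbol for nitrogen appears 1 time in the SMILES.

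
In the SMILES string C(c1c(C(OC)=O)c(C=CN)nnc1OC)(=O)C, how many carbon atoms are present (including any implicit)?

11

The symbol for carbon appears 11 times in the SMILES. Lowercase c denotes aromatic carbon and counts toward C.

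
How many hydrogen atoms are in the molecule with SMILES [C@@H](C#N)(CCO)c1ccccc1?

11

Hydrogens are implicit in SMILES; fill each atom to its normal valence:
  5 × C (aromatic): 1 H each → 5
  2 × C: 2 H each → 4
  1 × C: 1 H
  1 × C: no H
  1 × C (aromatic): no H
  1 × N: no H
  1 × O: 1 H
  Total hydrogens = 11.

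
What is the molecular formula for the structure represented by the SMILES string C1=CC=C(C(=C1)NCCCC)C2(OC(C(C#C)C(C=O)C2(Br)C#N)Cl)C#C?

Heavy atoms from the SMILES: 1 Br, 21 C, 1 Cl, 2 N, 2 O.
Implicit hydrogens by atom environment:
  6 × C: 1 H each → 6
  5 × C: no H
  4 × C (aromatic): 1 H each → 4
  3 × C: 2 H each → 6
  2 × C (aromatic): no H
  2 × O: no H
  1 × Br: no H
  1 × C: 3 H
  1 × Cl: no H
  1 × N: 1 H
  1 × N: no H
  Total hydrogens = 20.
Molecular formula: C21H20BrClN2O2

C21H20BrClN2O2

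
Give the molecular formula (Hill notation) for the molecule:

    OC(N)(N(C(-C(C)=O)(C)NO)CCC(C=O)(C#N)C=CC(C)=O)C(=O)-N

C15H23N5O6

Heavy atoms from the SMILES: 15 C, 5 N, 6 O.
Implicit hydrogens by atom environment:
  7 × C: no H
  4 × O: no H
  3 × C: 3 H each → 9
  3 × C: 1 H each → 3
  2 × C: 2 H each → 4
  2 × N: 2 H each → 4
  2 × N: no H
  2 × O: 1 H each → 2
  1 × N: 1 H
  Total hydrogens = 23.
Molecular formula: C15H23N5O6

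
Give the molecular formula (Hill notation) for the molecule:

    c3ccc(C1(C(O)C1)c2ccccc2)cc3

C15H14O

Heavy atoms from the SMILES: 15 C, 1 O.
Implicit hydrogens by atom environment:
  10 × C (aromatic): 1 H each → 10
  2 × C (aromatic): no H
  1 × C: 2 H
  1 × C: 1 H
  1 × C: no H
  1 × O: 1 H
  Total hydrogens = 14.
Molecular formula: C15H14O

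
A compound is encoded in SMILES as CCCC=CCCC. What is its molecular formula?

Heavy atoms from the SMILES: 8 C.
Implicit hydrogens by atom environment:
  4 × C: 2 H each → 8
  2 × C: 3 H each → 6
  2 × C: 1 H each → 2
  Total hydrogens = 16.
Molecular formula: C8H16

C8H16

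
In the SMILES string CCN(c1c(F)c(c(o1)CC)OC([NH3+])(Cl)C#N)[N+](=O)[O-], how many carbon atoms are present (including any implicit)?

The symbol for carbon appears 10 times in the SMILES. Lowercase c denotes aromatic carbon and counts toward C.

10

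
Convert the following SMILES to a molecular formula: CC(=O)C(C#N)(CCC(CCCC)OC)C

C13H23NO2

Heavy atoms from the SMILES: 13 C, 1 N, 2 O.
Implicit hydrogens by atom environment:
  5 × C: 2 H each → 10
  4 × C: 3 H each → 12
  3 × C: no H
  2 × O: no H
  1 × C: 1 H
  1 × N: no H
  Total hydrogens = 23.
Molecular formula: C13H23NO2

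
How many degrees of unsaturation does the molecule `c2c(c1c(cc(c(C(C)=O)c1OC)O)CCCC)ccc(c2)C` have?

9

Molecular formula from the SMILES: C20H24O3.
DoU = (2C + 2 + N − H − X)/2 = (2·20 + 2 + 0 − 24 − 0)/2 = 18/2 = 9.
(Structurally: 2 ring(s) + 7 π bond(s) = 9.)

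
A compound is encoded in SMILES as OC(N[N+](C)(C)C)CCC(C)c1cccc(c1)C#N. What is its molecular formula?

Heavy atoms from the SMILES: 15 C, 3 N, 1 O.
Implicit hydrogens by atom environment:
  4 × C: 3 H each → 12
  4 × C (aromatic): 1 H each → 4
  2 × C: 2 H each → 4
  2 × C: 1 H each → 2
  2 × C (aromatic): no H
  1 × C: no H
  1 × N: 1 H
  1 × N: no H
  1 × N (charge +1): no H
  1 × O: 1 H
  Total hydrogens = 24.
Net charge +1.
Molecular formula: C15H24N3O+

C15H24N3O+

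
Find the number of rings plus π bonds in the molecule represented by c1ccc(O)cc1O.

4

Molecular formula from the SMILES: C6H6O2.
DoU = (2C + 2 + N − H − X)/2 = (2·6 + 2 + 0 − 6 − 0)/2 = 8/2 = 4.
(Structurally: 1 ring(s) + 3 π bond(s) = 4.)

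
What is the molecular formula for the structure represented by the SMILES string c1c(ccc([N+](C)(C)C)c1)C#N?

C10H13N2+

Heavy atoms from the SMILES: 10 C, 2 N.
Implicit hydrogens by atom environment:
  4 × C (aromatic): 1 H each → 4
  3 × C: 3 H each → 9
  2 × C (aromatic): no H
  1 × C: no H
  1 × N (charge +1): no H
  1 × N: no H
  Total hydrogens = 13.
Net charge +1.
Molecular formula: C10H13N2+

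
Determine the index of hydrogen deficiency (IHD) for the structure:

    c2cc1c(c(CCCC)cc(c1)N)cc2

7

Molecular formula from the SMILES: C14H17N.
DoU = (2C + 2 + N − H − X)/2 = (2·14 + 2 + 1 − 17 − 0)/2 = 14/2 = 7.
(Structurally: 2 ring(s) + 5 π bond(s) = 7.)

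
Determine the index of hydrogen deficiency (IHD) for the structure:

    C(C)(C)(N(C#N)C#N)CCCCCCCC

4

Molecular formula from the SMILES: C13H23N3.
DoU = (2C + 2 + N − H − X)/2 = (2·13 + 2 + 3 − 23 − 0)/2 = 8/2 = 4.
(Structurally: 0 ring(s) + 4 π bond(s) = 4.)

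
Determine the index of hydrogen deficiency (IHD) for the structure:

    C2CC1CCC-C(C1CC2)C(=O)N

Molecular formula from the SMILES: C11H19NO.
DoU = (2C + 2 + N − H − X)/2 = (2·11 + 2 + 1 − 19 − 0)/2 = 6/2 = 3.
(Structurally: 2 ring(s) + 1 π bond(s) = 3.)

3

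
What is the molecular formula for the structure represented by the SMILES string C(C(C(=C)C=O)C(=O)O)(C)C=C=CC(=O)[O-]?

C11H11O5-

Heavy atoms from the SMILES: 11 C, 5 O.
Implicit hydrogens by atom environment:
  5 × C: 1 H each → 5
  4 × C: no H
  3 × O: no H
  1 × C: 3 H
  1 × C: 2 H
  1 × O: 1 H
  1 × O (charge -1): no H
  Total hydrogens = 11.
Net charge -1.
Molecular formula: C11H11O5-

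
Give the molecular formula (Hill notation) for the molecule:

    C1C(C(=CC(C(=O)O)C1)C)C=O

C9H12O3

Heavy atoms from the SMILES: 9 C, 3 O.
Implicit hydrogens by atom environment:
  4 × C: 1 H each → 4
  2 × C: 2 H each → 4
  2 × C: no H
  2 × O: no H
  1 × C: 3 H
  1 × O: 1 H
  Total hydrogens = 12.
Molecular formula: C9H12O3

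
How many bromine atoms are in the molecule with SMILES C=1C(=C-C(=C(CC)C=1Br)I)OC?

The symbol for bromine appears 1 time in the SMILES.

1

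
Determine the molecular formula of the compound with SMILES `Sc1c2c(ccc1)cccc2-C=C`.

Heavy atoms from the SMILES: 12 C, 1 S.
Implicit hydrogens by atom environment:
  6 × C (aromatic): 1 H each → 6
  4 × C (aromatic): no H
  1 × C: 2 H
  1 × C: 1 H
  1 × S: 1 H
  Total hydrogens = 10.
Molecular formula: C12H10S

C12H10S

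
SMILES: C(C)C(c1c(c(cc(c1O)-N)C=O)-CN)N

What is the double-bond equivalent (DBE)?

5

Molecular formula from the SMILES: C11H17N3O2.
DoU = (2C + 2 + N − H − X)/2 = (2·11 + 2 + 3 − 17 − 0)/2 = 10/2 = 5.
(Structurally: 1 ring(s) + 4 π bond(s) = 5.)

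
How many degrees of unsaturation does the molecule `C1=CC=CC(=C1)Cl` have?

Molecular formula from the SMILES: C6H5Cl.
DoU = (2C + 2 + N − H − X)/2 = (2·6 + 2 + 0 − 5 − 1)/2 = 8/2 = 4.
(Structurally: 1 ring(s) + 3 π bond(s) = 4.)

4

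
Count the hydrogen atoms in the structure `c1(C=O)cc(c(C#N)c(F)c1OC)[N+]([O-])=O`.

Hydrogens are implicit in SMILES; fill each atom to its normal valence:
  5 × C (aromatic): no H
  3 × O: no H
  1 × C: 3 H
  1 × C (aromatic): 1 H
  1 × C: 1 H
  1 × C: no H
  1 × F: no H
  1 × N: no H
  1 × N (charge +1): no H
  1 × O (charge -1): no H
  Total hydrogens = 5.

5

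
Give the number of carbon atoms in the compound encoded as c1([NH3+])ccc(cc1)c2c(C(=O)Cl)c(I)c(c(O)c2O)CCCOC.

17

The symbol for carbon appears 17 times in the SMILES. Lowercase c denotes aromatic carbon and counts toward C.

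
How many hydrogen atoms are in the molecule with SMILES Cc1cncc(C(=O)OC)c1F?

Hydrogens are implicit in SMILES; fill each atom to its normal valence:
  3 × C (aromatic): no H
  2 × C: 3 H each → 6
  2 × C (aromatic): 1 H each → 2
  2 × O: no H
  1 × C: no H
  1 × F: no H
  1 × N (aromatic): no H
  Total hydrogens = 8.

8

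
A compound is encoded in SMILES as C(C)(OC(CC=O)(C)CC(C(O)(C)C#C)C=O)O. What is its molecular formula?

Heavy atoms from the SMILES: 13 C, 5 O.
Implicit hydrogens by atom environment:
  5 × C: 1 H each → 5
  3 × C: 3 H each → 9
  3 × C: no H
  3 × O: no H
  2 × C: 2 H each → 4
  2 × O: 1 H each → 2
  Total hydrogens = 20.
Molecular formula: C13H20O5

C13H20O5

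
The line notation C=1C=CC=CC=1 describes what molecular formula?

Heavy atoms from the SMILES: 6 C.
Implicit hydrogens by atom environment:
  6 × C (aromatic): 1 H each → 6
  Total hydrogens = 6.
Molecular formula: C6H6

C6H6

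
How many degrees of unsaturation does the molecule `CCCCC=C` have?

Molecular formula from the SMILES: C6H12.
DoU = (2C + 2 + N − H − X)/2 = (2·6 + 2 + 0 − 12 − 0)/2 = 2/2 = 1.
(Structurally: 0 ring(s) + 1 π bond(s) = 1.)

1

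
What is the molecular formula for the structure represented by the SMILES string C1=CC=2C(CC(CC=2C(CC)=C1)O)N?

C12H17NO

Heavy atoms from the SMILES: 12 C, 1 N, 1 O.
Implicit hydrogens by atom environment:
  3 × C: 2 H each → 6
  3 × C (aromatic): 1 H each → 3
  3 × C (aromatic): no H
  2 × C: 1 H each → 2
  1 × C: 3 H
  1 × N: 2 H
  1 × O: 1 H
  Total hydrogens = 17.
Molecular formula: C12H17NO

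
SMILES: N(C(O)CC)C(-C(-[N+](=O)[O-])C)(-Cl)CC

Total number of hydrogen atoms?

Hydrogens are implicit in SMILES; fill each atom to its normal valence:
  3 × C: 3 H each → 9
  2 × C: 2 H each → 4
  2 × C: 1 H each → 2
  1 × C: no H
  1 × Cl: no H
  1 × N: 1 H
  1 × N (charge +1): no H
  1 × O: 1 H
  1 × O: no H
  1 × O (charge -1): no H
  Total hydrogens = 17.

17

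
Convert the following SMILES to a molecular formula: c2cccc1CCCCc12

Heavy atoms from the SMILES: 10 C.
Implicit hydrogens by atom environment:
  4 × C: 2 H each → 8
  4 × C (aromatic): 1 H each → 4
  2 × C (aromatic): no H
  Total hydrogens = 12.
Molecular formula: C10H12

C10H12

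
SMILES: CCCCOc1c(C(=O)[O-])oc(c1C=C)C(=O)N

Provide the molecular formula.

Heavy atoms from the SMILES: 12 C, 1 N, 5 O.
Implicit hydrogens by atom environment:
  4 × C: 2 H each → 8
  4 × C (aromatic): no H
  3 × O: no H
  2 × C: no H
  1 × C: 3 H
  1 × C: 1 H
  1 × N: 2 H
  1 × O (aromatic): no H
  1 × O (charge -1): no H
  Total hydrogens = 14.
Net charge -1.
Molecular formula: C12H14NO5-

C12H14NO5-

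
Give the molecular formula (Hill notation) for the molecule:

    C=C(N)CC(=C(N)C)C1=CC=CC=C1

C12H16N2

Heavy atoms from the SMILES: 12 C, 2 N.
Implicit hydrogens by atom environment:
  5 × C (aromatic): 1 H each → 5
  3 × C: no H
  2 × C: 2 H each → 4
  2 × N: 2 H each → 4
  1 × C: 3 H
  1 × C (aromatic): no H
  Total hydrogens = 16.
Molecular formula: C12H16N2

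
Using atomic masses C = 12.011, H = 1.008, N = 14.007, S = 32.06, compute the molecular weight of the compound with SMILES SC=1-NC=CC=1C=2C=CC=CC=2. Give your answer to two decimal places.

175.25

Molecular formula: C10H9NS.
M = 10×12.011 + 9×1.008 + 1×14.007 + 1×32.06 = 175.25 g/mol.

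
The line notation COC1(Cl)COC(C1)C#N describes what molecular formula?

C6H8ClNO2

Heavy atoms from the SMILES: 6 C, 1 Cl, 1 N, 2 O.
Implicit hydrogens by atom environment:
  2 × C: 2 H each → 4
  2 × C: no H
  2 × O: no H
  1 × C: 3 H
  1 × C: 1 H
  1 × Cl: no H
  1 × N: no H
  Total hydrogens = 8.
Molecular formula: C6H8ClNO2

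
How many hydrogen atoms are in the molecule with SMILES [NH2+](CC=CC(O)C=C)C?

14

Hydrogens are implicit in SMILES; fill each atom to its normal valence:
  4 × C: 1 H each → 4
  2 × C: 2 H each → 4
  1 × C: 3 H
  1 × N (charge +1): 2 H
  1 × O: 1 H
  Total hydrogens = 14.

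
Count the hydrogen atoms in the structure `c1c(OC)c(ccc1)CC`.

12

Hydrogens are implicit in SMILES; fill each atom to its normal valence:
  4 × C (aromatic): 1 H each → 4
  2 × C: 3 H each → 6
  2 × C (aromatic): no H
  1 × C: 2 H
  1 × O: no H
  Total hydrogens = 12.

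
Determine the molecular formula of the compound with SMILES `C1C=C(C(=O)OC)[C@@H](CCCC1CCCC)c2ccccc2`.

Heavy atoms from the SMILES: 20 C, 2 O.
Implicit hydrogens by atom environment:
  7 × C: 2 H each → 14
  5 × C (aromatic): 1 H each → 5
  3 × C: 1 H each → 3
  2 × C: 3 H each → 6
  2 × C: no H
  2 × O: no H
  1 × C (aromatic): no H
  Total hydrogens = 28.
Molecular formula: C20H28O2

C20H28O2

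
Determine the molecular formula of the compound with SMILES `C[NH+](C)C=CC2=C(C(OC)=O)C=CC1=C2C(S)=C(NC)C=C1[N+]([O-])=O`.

Heavy atoms from the SMILES: 17 C, 3 N, 4 O, 1 S.
Implicit hydrogens by atom environment:
  7 × C (aromatic): no H
  4 × C: 3 H each → 12
  3 × C (aromatic): 1 H each → 3
  3 × O: no H
  2 × C: 1 H each → 2
  1 × C: no H
  1 × N: 1 H
  1 × N (charge +1): 1 H
  1 × N (charge +1): no H
  1 × O (charge -1): no H
  1 × S: 1 H
  Total hydrogens = 20.
Net charge +1.
Molecular formula: C17H20N3O4S+

C17H20N3O4S+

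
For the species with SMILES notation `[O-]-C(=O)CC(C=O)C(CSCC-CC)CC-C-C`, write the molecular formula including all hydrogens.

Heavy atoms from the SMILES: 14 C, 3 O, 1 S.
Implicit hydrogens by atom environment:
  8 × C: 2 H each → 16
  3 × C: 1 H each → 3
  2 × C: 3 H each → 6
  2 × O: no H
  1 × C: no H
  1 × O (charge -1): no H
  1 × S: no H
  Total hydrogens = 25.
Net charge -1.
Molecular formula: C14H25O3S-

C14H25O3S-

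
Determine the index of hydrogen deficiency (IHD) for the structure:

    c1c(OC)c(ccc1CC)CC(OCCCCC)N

Molecular formula from the SMILES: C16H27NO2.
DoU = (2C + 2 + N − H − X)/2 = (2·16 + 2 + 1 − 27 − 0)/2 = 8/2 = 4.
(Structurally: 1 ring(s) + 3 π bond(s) = 4.)

4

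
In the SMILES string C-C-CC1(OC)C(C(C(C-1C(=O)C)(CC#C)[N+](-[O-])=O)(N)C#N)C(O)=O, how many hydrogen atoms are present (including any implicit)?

21

Hydrogens are implicit in SMILES; fill each atom to its normal valence:
  7 × C: no H
  4 × O: no H
  3 × C: 3 H each → 9
  3 × C: 2 H each → 6
  3 × C: 1 H each → 3
  1 × N: 2 H
  1 × N: no H
  1 × N (charge +1): no H
  1 × O: 1 H
  1 × O (charge -1): no H
  Total hydrogens = 21.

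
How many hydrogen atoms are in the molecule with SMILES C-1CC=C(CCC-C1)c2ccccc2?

18

Hydrogens are implicit in SMILES; fill each atom to its normal valence:
  6 × C: 2 H each → 12
  5 × C (aromatic): 1 H each → 5
  1 × C: 1 H
  1 × C: no H
  1 × C (aromatic): no H
  Total hydrogens = 18.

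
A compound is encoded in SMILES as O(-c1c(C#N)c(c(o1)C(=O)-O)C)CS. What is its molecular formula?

C8H7NO4S

Heavy atoms from the SMILES: 8 C, 1 N, 4 O, 1 S.
Implicit hydrogens by atom environment:
  4 × C (aromatic): no H
  2 × C: no H
  2 × O: no H
  1 × C: 3 H
  1 × C: 2 H
  1 × N: no H
  1 × O: 1 H
  1 × O (aromatic): no H
  1 × S: 1 H
  Total hydrogens = 7.
Molecular formula: C8H7NO4S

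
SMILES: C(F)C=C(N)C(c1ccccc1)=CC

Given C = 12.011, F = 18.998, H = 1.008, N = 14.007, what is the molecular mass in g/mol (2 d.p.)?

191.25

Molecular formula: C12H14FN.
M = 12×12.011 + 1×18.998 + 14×1.008 + 1×14.007 = 191.25 g/mol.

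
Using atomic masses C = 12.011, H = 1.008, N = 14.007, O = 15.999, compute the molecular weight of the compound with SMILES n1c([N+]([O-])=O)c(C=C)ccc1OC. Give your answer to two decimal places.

Molecular formula: C8H8N2O3.
M = 8×12.011 + 8×1.008 + 2×14.007 + 3×15.999 = 180.16 g/mol.

180.16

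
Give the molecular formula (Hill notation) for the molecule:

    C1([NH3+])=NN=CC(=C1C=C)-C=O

C7H8N3O+

Heavy atoms from the SMILES: 7 C, 3 N, 1 O.
Implicit hydrogens by atom environment:
  3 × C (aromatic): no H
  2 × C: 1 H each → 2
  2 × N (aromatic): no H
  1 × C: 2 H
  1 × C (aromatic): 1 H
  1 × N (charge +1): 3 H
  1 × O: no H
  Total hydrogens = 8.
Net charge +1.
Molecular formula: C7H8N3O+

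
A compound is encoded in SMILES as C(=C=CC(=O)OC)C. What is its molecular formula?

Heavy atoms from the SMILES: 6 C, 2 O.
Implicit hydrogens by atom environment:
  2 × C: 3 H each → 6
  2 × C: 1 H each → 2
  2 × C: no H
  2 × O: no H
  Total hydrogens = 8.
Molecular formula: C6H8O2

C6H8O2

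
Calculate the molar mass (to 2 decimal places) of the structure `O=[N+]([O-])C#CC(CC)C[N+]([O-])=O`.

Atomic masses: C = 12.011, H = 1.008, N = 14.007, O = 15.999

Molecular formula: C6H8N2O4.
M = 6×12.011 + 8×1.008 + 2×14.007 + 4×15.999 = 172.14 g/mol.

172.14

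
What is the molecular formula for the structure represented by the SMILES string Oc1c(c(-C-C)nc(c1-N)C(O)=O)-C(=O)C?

Heavy atoms from the SMILES: 10 C, 2 N, 4 O.
Implicit hydrogens by atom environment:
  5 × C (aromatic): no H
  2 × C: 3 H each → 6
  2 × C: no H
  2 × O: 1 H each → 2
  2 × O: no H
  1 × C: 2 H
  1 × N: 2 H
  1 × N (aromatic): no H
  Total hydrogens = 12.
Molecular formula: C10H12N2O4

C10H12N2O4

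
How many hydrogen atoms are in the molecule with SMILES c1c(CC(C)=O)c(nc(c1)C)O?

Hydrogens are implicit in SMILES; fill each atom to its normal valence:
  3 × C (aromatic): no H
  2 × C: 3 H each → 6
  2 × C (aromatic): 1 H each → 2
  1 × C: 2 H
  1 × C: no H
  1 × N (aromatic): no H
  1 × O: 1 H
  1 × O: no H
  Total hydrogens = 11.

11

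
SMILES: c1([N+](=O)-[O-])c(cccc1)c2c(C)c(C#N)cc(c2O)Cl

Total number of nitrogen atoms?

The symbol for nitrogen appears 2 times in the SMILES.

2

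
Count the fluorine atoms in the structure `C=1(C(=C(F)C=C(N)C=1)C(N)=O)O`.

1

The symbol for fluorine appears 1 time in the SMILES.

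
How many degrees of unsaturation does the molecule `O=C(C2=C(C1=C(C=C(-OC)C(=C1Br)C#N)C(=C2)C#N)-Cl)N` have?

Molecular formula from the SMILES: C14H7BrClN3O2.
DoU = (2C + 2 + N − H − X)/2 = (2·14 + 2 + 3 − 7 − 2)/2 = 24/2 = 12.
(Structurally: 2 ring(s) + 10 π bond(s) = 12.)

12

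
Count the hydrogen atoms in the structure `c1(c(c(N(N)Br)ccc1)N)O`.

8

Hydrogens are implicit in SMILES; fill each atom to its normal valence:
  3 × C (aromatic): 1 H each → 3
  3 × C (aromatic): no H
  2 × N: 2 H each → 4
  1 × Br: no H
  1 × N: no H
  1 × O: 1 H
  Total hydrogens = 8.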